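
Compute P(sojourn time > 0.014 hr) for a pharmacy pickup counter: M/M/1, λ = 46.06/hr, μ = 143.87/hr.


W ~ Exponential(μ−λ) for M/M/1.
μ − λ = 143.87 − 46.06 = 97.8100
P(W > t) = e^{−(μ−λ)t} = e^{−1.3693} = 0.254275

Final: 0.254275


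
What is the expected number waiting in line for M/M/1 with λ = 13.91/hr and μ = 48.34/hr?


ρ = 13.91/48.34 = 0.2878
Lq = ρ²/(1−ρ) = 0.08280/0.7122 = 0.1163

Final: 0.1163


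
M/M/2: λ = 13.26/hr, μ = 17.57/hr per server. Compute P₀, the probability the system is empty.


a = λ/μ = 13.26/17.57 = 0.7547; ρ = a/c = 0.3773
Σ_{k=0}^{1} a^k/k! (terms k=0..1) = 1.00000 + 0.75470 = 1.75470
Tail: a^2/(2!(1−ρ)) = 0.56957/(2·0.6227) = 0.45737
P₀ = 1/(1.75470 + 0.45737) = 1/2.21207 = 0.452066

Final: 0.452066


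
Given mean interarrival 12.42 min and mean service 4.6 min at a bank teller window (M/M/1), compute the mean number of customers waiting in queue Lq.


λ = 60/12.42 = 4.8309 /hr
μ = 60/4.6 = 13.0435 /hr
ρ = λ/μ = 4.8309/13.0435 = 0.3704
Lq = ρ²/(1−ρ) = 0.1372/0.6296 = 0.2179

Final: 0.2179


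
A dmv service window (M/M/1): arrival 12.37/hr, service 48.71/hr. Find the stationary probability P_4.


ρ = 12.37/48.71 = 0.2540
P_n = (1−ρ)·ρ^n = (1 − 0.2540)·0.2540^4 = 0.7460·0.004159 = 0.003103

Final: 0.003103


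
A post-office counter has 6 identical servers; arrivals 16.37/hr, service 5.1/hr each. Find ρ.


ρ = λ/(cμ) = 16.37/(6·5.1) = 16.37/30.60 = 0.5350

Final: 0.5350


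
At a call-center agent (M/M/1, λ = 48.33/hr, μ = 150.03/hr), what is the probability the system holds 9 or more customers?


ρ = 48.33/150.03 = 0.3221
P(N ≥ n) = ρ^n = 0.3221^9 = 0.00003735

Final: 0.00003735


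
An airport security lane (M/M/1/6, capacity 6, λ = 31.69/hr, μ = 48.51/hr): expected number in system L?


ρ = 31.69/48.51 = 0.6533
L = ρ[1 − (K+1)ρ^K + Kρ^(K+1)] / [(1−ρ)(1−ρ^(K+1))]
Numerator: 0.6533·(1 − 7·0.077722 + 6·0.050773) = 0.496865
Denominator: (0.3467)·(0.949227) = 0.329128
L = 0.496865/0.329128 = 1.5096

Final: 1.5096


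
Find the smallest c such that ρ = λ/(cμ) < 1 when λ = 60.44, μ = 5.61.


Stability requires cμ > λ ⇔ c > λ/μ.
λ/μ = 60.44/5.61 = 10.7736
Minimum integer c = ⌊10.7736⌋ + 1 = 11
Check: 11·5.61 = 61.71 > 60.44, while 10·5.61 = 56.10 ≤ 60.44

Final: 11 servers


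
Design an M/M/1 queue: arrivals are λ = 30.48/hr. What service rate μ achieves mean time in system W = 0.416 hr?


W = 1/(μ−λ) ⇒ μ − λ = 1/W = 1/0.416 = 2.4038
μ = λ + 1/W = 30.48 + 2.4038 = 32.8838 per hr

Final: 32.8838 /hr


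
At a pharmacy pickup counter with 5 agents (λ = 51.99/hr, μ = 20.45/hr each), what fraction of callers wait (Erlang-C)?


a = λ/μ = 2.5423; ρ = a/5 = 0.5085
P₀ = 0.076607 (from M/M/c formula)
C(c,a) = [a^c/(c!(1−ρ))]·P₀ = [106.20196/(120·0.4915)]·0.076607
= 1.80050·0.076607 = 0.137931

Final: 0.137931


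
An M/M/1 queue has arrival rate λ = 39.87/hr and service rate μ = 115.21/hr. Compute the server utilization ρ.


ρ = λ/μ = 39.87/115.21 = 0.3461

Final: 0.3461


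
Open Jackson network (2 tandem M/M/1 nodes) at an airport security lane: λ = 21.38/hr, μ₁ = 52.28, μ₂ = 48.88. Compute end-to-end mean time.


Each node sees arrival rate λ = 21.38/hr (tandem ⇒ throughput preserved).
W₁ = 1/(μ₁−λ) = 1/(52.28−21.38) = 0.03236 hr
W₂ = 1/(μ₂−λ) = 1/(48.88−21.38) = 0.03636 hr
W_total = W₁ + W₂ = 0.03236 + 0.03636 = 0.06873 hr

Final: 0.06873 hr


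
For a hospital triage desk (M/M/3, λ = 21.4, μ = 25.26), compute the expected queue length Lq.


a = λ/μ = 0.8472; ρ = a/3 = 0.2824
P₀ = 0.426026
Lq = P₀·a^c·ρ / (c!·(1−ρ)²) = 0.426026·0.60805·0.2824/(6·0.51495)
= 0.02368

Final: 0.02368


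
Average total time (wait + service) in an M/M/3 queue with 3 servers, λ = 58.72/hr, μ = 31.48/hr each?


a = 1.8653; ρ = 0.6218; P₀ = 0.133961
Lq = P₀·a^c·ρ/(c!(1−ρ)²) = 0.62979
Wq = Lq/λ = 0.62979/58.72 = 0.01073 hr
W = Wq + 1/μ = 0.01073 + 0.03177 = 0.04249 hr

Final: 0.04249 hr


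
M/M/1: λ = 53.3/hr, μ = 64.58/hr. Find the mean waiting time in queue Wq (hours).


ρ = 53.3/64.58 = 0.8253
Wq = ρ/(μ−λ) = 0.8253/(64.58 − 53.3) = 0.8253/11.28 = 0.07317 hr

Final: 0.07317 hr


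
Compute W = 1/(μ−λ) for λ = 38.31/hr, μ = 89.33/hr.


W = 1/(μ−λ) = 1/(89.33 − 38.31) = 1/51.02 = 0.01960 hr

Final: 0.01960 hr


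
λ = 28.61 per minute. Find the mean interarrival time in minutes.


Mean interarrival time = 1/λ = 1/28.61 minute = 0.03495 minute
In minutes: 0.03495 × 1 = 0.03495 min

Final: 0.03495 min


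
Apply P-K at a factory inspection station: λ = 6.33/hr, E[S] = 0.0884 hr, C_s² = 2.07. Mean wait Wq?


ρ = λ·E[S] = 6.33·0.0884 = 0.5596
E[S²] = E[S]²(1+C_s²) = 0.0884²·(1+2.07) = 0.023991
Wq = λ·E[S²]/(2(1−ρ)) = 6.33·0.023991/(2·0.4404) = 0.17240 hr

Final: 0.17240 hr


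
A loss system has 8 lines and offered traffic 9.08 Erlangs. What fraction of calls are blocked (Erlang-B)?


B(c,a) = (a^c/c!) / Σ_{k=0}^{c} a^k/k!
a^8/8! = 1145.951572
Σ terms (k=0..8): 1.00000 + 9.08000 + 41.22320 + 124.76889 + 283.22537 + 514.33727 + 778.36374 + 1009.64896 + 1145.95157 = 3907.598998
B = 1145.951572/3907.598998 = 0.293262

Final: 0.293262


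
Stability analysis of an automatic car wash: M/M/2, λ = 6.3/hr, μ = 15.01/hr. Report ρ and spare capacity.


Total capacity cμ = 2·15.01 = 30.02/hr
ρ = λ/(cμ) = 6.3/30.02 = 0.2099
Stable ⇔ ρ < 1: YES
Spare capacity = cμ − λ = 30.02 − 6.3 = 23.72/hr

Final: ρ = 0.2099; stable; margin = 23.72/hr


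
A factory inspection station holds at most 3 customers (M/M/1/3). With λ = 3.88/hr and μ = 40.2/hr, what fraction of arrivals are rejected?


ρ = λ/μ = 3.88/40.2 = 0.09652
P_K = (1−ρ)ρ^K/(1−ρ^(K+1)) = (0.9035·0.0008991)/(1 − 0.00008678)
= 0.0008123/0.999913 = 0.0008124

Final: 0.0008124


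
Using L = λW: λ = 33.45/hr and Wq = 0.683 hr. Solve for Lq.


Lq = λWq = 33.45·0.683 = 22.8464

Final: 22.8464


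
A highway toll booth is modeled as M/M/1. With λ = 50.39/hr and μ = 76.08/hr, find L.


ρ = λ/μ = 50.39/76.08 = 0.6623
L = ρ/(1−ρ) = 0.6623/(1 − 0.6623) = 0.6623/0.3377 = 1.9615

Final: 1.9615


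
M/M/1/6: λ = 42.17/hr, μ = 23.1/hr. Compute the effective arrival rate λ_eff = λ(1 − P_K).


ρ = 1.8255; P_K = (1−ρ)ρ^6/(1−ρ^7) = 0.459011
λ_eff = λ(1 − P_K) = 42.17·(1 − 0.459011) = 42.17·0.540989 = 22.8135 /hr

Final: 22.8135 /hr


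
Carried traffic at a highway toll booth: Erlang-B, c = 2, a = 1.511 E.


B(2,1.511) = 0.312537 (Erlang-B)
Carried load = a(1 − B) = 1.511·(1 − 0.312537) = 1.511·0.687463 = 1.0388 E

Final: 1.0388 Erlangs


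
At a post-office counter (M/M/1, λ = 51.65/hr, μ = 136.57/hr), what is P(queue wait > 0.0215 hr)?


ρ = 51.65/136.57 = 0.3782
P(Wq > t) = ρ·e^{−(μ−λ)t} = 0.3782·e^{−1.8258}
= 0.3782·0.161092 = 0.060924

Final: 0.060924


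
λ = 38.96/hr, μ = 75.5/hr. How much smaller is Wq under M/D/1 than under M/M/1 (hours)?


ρ = 38.96/75.5 = 0.5160
Wq(M/M/1) = ρ/(μ−λ) = 0.5160/36.54 = 0.01412 hr
Wq(M/D/1) = ρ/(2(μ−λ)) = 0.007061 hr
Savings = 0.01412 − 0.007061 = 0.007061 hr

Final: 0.007061 hr


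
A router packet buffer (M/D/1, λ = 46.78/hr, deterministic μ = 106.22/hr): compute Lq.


ρ = 46.78/106.22 = 0.4404
M/D/1: Lq = ρ²/(2(1−ρ)) = 0.1940/(2·0.5596) = 0.17330

Final: 0.17330


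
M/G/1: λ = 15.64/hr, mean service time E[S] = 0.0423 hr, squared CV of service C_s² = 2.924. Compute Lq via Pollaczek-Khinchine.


ρ = λ·E[S] = 15.64·0.0423 = 0.6616
Lq = ρ²(1+C_s²)/(2(1−ρ)) = 0.4377·(1+2.924)/(2·0.3384)
= 0.4377·3.9240/0.6769 = 2.53739

Final: 2.53739


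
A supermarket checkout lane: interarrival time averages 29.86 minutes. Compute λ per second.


λ = 1/(interarrival time) in consistent units.
1 second = 0.0166667 min, so λ = 0.0166667/29.86 = 0.0005582 per second

Final: 0.0005582 /sec


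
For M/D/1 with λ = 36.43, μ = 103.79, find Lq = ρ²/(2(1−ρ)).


ρ = 36.43/103.79 = 0.3510
M/D/1: Lq = ρ²/(2(1−ρ)) = 0.1232/(2·0.6490) = 0.09491

Final: 0.09491


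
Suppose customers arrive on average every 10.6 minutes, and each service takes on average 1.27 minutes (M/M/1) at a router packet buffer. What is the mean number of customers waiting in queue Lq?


λ = 60/10.6 = 5.6604 /hr
μ = 60/1.27 = 47.2441 /hr
ρ = λ/μ = 5.6604/47.2441 = 0.1198
Lq = ρ²/(1−ρ) = 0.01435/0.8802 = 0.01631

Final: 0.01631


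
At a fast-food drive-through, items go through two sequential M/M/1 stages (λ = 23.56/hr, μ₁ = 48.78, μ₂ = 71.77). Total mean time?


Each node sees arrival rate λ = 23.56/hr (tandem ⇒ throughput preserved).
W₁ = 1/(μ₁−λ) = 1/(48.78−23.56) = 0.03965 hr
W₂ = 1/(μ₂−λ) = 1/(71.77−23.56) = 0.02074 hr
W_total = W₁ + W₂ = 0.03965 + 0.02074 = 0.06039 hr

Final: 0.06039 hr


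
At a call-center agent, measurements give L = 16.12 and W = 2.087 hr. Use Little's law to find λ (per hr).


λ = L/W = 16.12/2.087 = 7.7240 /hr

Final: 7.7240 /hr


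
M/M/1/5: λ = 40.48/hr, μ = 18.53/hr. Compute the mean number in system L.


ρ = 40.48/18.53 = 2.1846
L = ρ[1 − (K+1)ρ^K + Kρ^(K+1)] / [(1−ρ)(1−ρ^(K+1))]
Numerator: 2.1846·(1 − 6·49.753705 + 5·108.690230) = 537.247856
Denominator: (-1.1846)·(-107.690230) = 127.566138
L = 537.247856/127.566138 = 4.2115

Final: 4.2115


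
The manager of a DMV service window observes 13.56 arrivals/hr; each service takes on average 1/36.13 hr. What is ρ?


ρ = λ/μ = 13.56/36.13 = 0.3753

Final: 0.3753


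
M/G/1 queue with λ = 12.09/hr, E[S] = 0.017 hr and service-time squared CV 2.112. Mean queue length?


ρ = λ·E[S] = 12.09·0.017 = 0.2055
Lq = ρ²(1+C_s²)/(2(1−ρ)) = 0.04224·(1+2.112)/(2·0.7945)
= 0.04224·3.1120/1.5889 = 0.08273

Final: 0.08273


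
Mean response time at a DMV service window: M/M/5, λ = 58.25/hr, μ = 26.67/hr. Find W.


a = 2.1841; ρ = 0.4368; P₀ = 0.111243
Lq = P₀·a^c·ρ/(c!(1−ρ)²) = 0.06346
Wq = Lq/λ = 0.06346/58.25 = 0.001089 hr
W = Wq + 1/μ = 0.001089 + 0.03750 = 0.03858 hr

Final: 0.03858 hr


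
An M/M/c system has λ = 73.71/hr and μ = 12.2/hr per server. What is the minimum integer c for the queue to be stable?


Stability requires cμ > λ ⇔ c > λ/μ.
λ/μ = 73.71/12.2 = 6.0418
Minimum integer c = ⌊6.0418⌋ + 1 = 7
Check: 7·12.2 = 85.40 > 73.71, while 6·12.2 = 73.20 ≤ 73.71

Final: 7 servers


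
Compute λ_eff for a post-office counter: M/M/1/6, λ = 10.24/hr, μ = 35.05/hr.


ρ = 0.2922; P_K = (1−ρ)ρ^6/(1−ρ^7) = 0.0004402
λ_eff = λ(1 − P_K) = 10.24·(1 − 0.0004402) = 10.24·0.999560 = 10.2355 /hr

Final: 10.2355 /hr


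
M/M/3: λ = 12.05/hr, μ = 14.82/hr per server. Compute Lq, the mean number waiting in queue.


a = λ/μ = 0.8131; ρ = a/3 = 0.2710
P₀ = 0.441199
Lq = P₀·a^c·ρ / (c!·(1−ρ)²) = 0.441199·0.53755·0.2710/(6·0.53140)
= 0.02016

Final: 0.02016


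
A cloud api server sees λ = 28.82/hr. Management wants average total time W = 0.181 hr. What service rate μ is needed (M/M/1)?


W = 1/(μ−λ) ⇒ μ − λ = 1/W = 1/0.181 = 5.5249
μ = λ + 1/W = 28.82 + 5.5249 = 34.3449 per hr

Final: 34.3449 /hr


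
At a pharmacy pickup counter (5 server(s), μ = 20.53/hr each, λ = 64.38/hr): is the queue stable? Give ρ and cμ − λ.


Total capacity cμ = 5·20.53 = 102.65/hr
ρ = λ/(cμ) = 64.38/102.65 = 0.6272
Stable ⇔ ρ < 1: YES
Spare capacity = cμ − λ = 102.65 − 64.38 = 38.27/hr

Final: ρ = 0.6272; stable; margin = 38.27/hr


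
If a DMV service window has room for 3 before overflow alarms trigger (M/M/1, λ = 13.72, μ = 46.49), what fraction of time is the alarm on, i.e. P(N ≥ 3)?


ρ = 13.72/46.49 = 0.2951
P(N ≥ n) = ρ^n = 0.2951^3 = 0.025703

Final: 0.025703


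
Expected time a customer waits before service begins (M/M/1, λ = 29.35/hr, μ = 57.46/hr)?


ρ = 29.35/57.46 = 0.5108
Wq = ρ/(μ−λ) = 0.5108/(57.46 − 29.35) = 0.5108/28.11 = 0.01817 hr

Final: 0.01817 hr


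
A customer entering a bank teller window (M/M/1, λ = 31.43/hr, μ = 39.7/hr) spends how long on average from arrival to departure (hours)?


W = 1/(μ−λ) = 1/(39.7 − 31.43) = 1/8.27 = 0.1209 hr

Final: 0.1209 hr


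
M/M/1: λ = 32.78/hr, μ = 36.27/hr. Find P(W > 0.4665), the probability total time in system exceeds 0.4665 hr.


W ~ Exponential(μ−λ) for M/M/1.
μ − λ = 36.27 − 32.78 = 3.4900
P(W > t) = e^{−(μ−λ)t} = e^{−1.6281} = 0.196305

Final: 0.196305


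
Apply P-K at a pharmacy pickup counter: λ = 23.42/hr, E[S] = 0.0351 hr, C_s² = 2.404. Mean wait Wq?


ρ = λ·E[S] = 23.42·0.0351 = 0.8220
E[S²] = E[S]²(1+C_s²) = 0.0351²·(1+2.404) = 0.004194
Wq = λ·E[S²]/(2(1−ρ)) = 23.42·0.004194/(2·0.1780) = 0.27596 hr

Final: 0.27596 hr


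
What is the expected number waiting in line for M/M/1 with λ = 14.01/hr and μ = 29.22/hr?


ρ = 14.01/29.22 = 0.4795
Lq = ρ²/(1−ρ) = 0.2299/0.5205 = 0.4416

Final: 0.4416


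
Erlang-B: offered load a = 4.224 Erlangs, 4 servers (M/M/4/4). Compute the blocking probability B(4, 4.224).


B(c,a) = (a^c/c!) / Σ_{k=0}^{c} a^k/k!
a^4/4! = 13.264302
Σ terms (k=0..4): 1.00000 + 4.22400 + 8.92109 + 12.56089 + 13.26430 = 39.970282
B = 13.264302/39.970282 = 0.331854

Final: 0.331854


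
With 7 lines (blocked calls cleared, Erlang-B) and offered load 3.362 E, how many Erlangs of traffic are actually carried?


B(7,3.362) = 0.034136 (Erlang-B)
Carried load = a(1 − B) = 3.362·(1 − 0.034136) = 3.362·0.965864 = 3.2472 E

Final: 3.2472 Erlangs


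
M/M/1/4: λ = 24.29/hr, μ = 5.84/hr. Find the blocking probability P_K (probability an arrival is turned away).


ρ = λ/μ = 24.29/5.84 = 4.1592
P_K = (1−ρ)ρ^K/(1−ρ^(K+1)) = (-3.1592·299.266890)/(1 − 1244.724788)
= -945.457898/-1243.724788 = 0.760183

Final: 0.760183


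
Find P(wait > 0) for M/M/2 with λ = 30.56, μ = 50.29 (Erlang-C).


a = λ/μ = 0.6077; ρ = a/2 = 0.3038
P₀ = 0.533933 (from M/M/c formula)
C(c,a) = [a^c/(c!(1−ρ))]·P₀ = [0.36927/(2·0.6962)]·0.533933
= 0.26522·0.533933 = 0.141609

Final: 0.141609


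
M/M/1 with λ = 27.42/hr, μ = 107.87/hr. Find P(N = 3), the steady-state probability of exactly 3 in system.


ρ = 27.42/107.87 = 0.2542
P_n = (1−ρ)·ρ^n = (1 − 0.2542)·0.2542^3 = 0.7458·0.016425 = 0.012250

Final: 0.012250


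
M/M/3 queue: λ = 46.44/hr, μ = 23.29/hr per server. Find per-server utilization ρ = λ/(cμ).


ρ = λ/(cμ) = 46.44/(3·23.29) = 46.44/69.87 = 0.6647

Final: 0.6647


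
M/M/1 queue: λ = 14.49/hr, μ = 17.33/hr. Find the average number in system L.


ρ = λ/μ = 14.49/17.33 = 0.8361
L = ρ/(1−ρ) = 0.8361/(1 − 0.8361) = 0.8361/0.1639 = 5.1021

Final: 5.1021


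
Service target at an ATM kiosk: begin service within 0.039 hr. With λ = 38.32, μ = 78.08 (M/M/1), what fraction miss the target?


ρ = 38.32/78.08 = 0.4908
P(Wq > t) = ρ·e^{−(μ−λ)t} = 0.4908·e^{−1.5506}
= 0.4908·0.212112 = 0.104100

Final: 0.104100


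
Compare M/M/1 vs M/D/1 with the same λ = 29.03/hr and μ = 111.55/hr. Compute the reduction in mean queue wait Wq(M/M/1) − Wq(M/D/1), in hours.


ρ = 29.03/111.55 = 0.2602
Wq(M/M/1) = ρ/(μ−λ) = 0.2602/82.52 = 0.003154 hr
Wq(M/D/1) = ρ/(2(μ−λ)) = 0.001577 hr
Savings = 0.003154 − 0.001577 = 0.001577 hr

Final: 0.001577 hr


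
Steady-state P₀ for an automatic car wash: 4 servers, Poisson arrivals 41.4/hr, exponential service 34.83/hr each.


a = λ/μ = 41.4/34.83 = 1.1886; ρ = a/c = 0.2972
Σ_{k=0}^{3} a^k/k! (terms k=0..3) = 1.00000 + 1.18863 + 0.70642 + 0.27989 = 3.17494
Tail: a^4/(4!(1−ρ)) = 1.99612/(24·0.7028) = 0.11834
P₀ = 1/(3.17494 + 0.11834) = 1/3.29328 = 0.303649

Final: 0.303649


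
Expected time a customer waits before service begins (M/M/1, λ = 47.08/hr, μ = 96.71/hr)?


ρ = 47.08/96.71 = 0.4868
Wq = ρ/(μ−λ) = 0.4868/(96.71 − 47.08) = 0.4868/49.63 = 0.009809 hr

Final: 0.009809 hr


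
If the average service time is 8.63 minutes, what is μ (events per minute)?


μ = 1/(service time) in consistent units.
1 minute = 1 min, so μ = 1/8.63 = 0.1159 per minute

Final: 0.1159 /min


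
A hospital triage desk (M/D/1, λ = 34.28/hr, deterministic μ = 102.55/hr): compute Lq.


ρ = 34.28/102.55 = 0.3343
M/D/1: Lq = ρ²/(2(1−ρ)) = 0.1117/(2·0.6657) = 0.08392

Final: 0.08392


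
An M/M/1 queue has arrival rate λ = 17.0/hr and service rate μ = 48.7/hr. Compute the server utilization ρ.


ρ = λ/μ = 17.0/48.7 = 0.3491

Final: 0.3491


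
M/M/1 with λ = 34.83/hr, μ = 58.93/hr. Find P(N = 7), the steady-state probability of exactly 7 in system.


ρ = 34.83/58.93 = 0.5910
P_n = (1−ρ)·ρ^n = (1 − 0.5910)·0.5910^7 = 0.4090·0.025195 = 0.010304

Final: 0.010304


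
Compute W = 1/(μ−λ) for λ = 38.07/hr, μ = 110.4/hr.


W = 1/(μ−λ) = 1/(110.4 − 38.07) = 1/72.33 = 0.01383 hr

Final: 0.01383 hr


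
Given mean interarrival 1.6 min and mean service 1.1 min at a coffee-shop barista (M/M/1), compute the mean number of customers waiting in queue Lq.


λ = 60/1.6 = 37.5000 /hr
μ = 60/1.1 = 54.5455 /hr
ρ = λ/μ = 37.5000/54.5455 = 0.6875
Lq = ρ²/(1−ρ) = 0.4727/0.3125 = 1.5125

Final: 1.5125


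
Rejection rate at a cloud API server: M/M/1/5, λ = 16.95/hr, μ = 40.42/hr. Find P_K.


ρ = λ/μ = 16.95/40.42 = 0.4193
P_K = (1−ρ)ρ^K/(1−ρ^(K+1)) = (0.5807·0.012968)/(1 − 0.005438)
= 0.007530/0.994562 = 0.007571

Final: 0.007571


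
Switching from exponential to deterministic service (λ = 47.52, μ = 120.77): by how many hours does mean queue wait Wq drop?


ρ = 47.52/120.77 = 0.3935
Wq(M/M/1) = ρ/(μ−λ) = 0.3935/73.25 = 0.005372 hr
Wq(M/D/1) = ρ/(2(μ−λ)) = 0.002686 hr
Savings = 0.005372 − 0.002686 = 0.002686 hr

Final: 0.002686 hr


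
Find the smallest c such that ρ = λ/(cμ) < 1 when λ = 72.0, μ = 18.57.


Stability requires cμ > λ ⇔ c > λ/μ.
λ/μ = 72.0/18.57 = 3.8772
Minimum integer c = ⌊3.8772⌋ + 1 = 4
Check: 4·18.57 = 74.28 > 72.0, while 3·18.57 = 55.71 ≤ 72.0

Final: 4 servers


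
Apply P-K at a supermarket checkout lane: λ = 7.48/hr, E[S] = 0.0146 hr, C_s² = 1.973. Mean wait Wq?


ρ = λ·E[S] = 7.48·0.0146 = 0.1092
E[S²] = E[S]²(1+C_s²) = 0.0146²·(1+1.973) = 0.0006337
Wq = λ·E[S²]/(2(1−ρ)) = 7.48·0.0006337/(2·0.8908) = 0.002661 hr

Final: 0.002661 hr


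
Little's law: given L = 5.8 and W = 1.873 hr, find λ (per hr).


λ = L/W = 5.8/1.873 = 3.0966 /hr

Final: 3.0966 /hr


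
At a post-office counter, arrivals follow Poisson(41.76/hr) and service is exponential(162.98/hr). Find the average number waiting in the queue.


ρ = 41.76/162.98 = 0.2562
Lq = ρ²/(1−ρ) = 0.06565/0.7438 = 0.08827

Final: 0.08827


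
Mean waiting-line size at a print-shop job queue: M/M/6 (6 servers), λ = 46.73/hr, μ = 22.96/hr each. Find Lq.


a = λ/μ = 2.0353; ρ = a/6 = 0.3392
P₀ = 0.130429
Lq = P₀·a^c·ρ / (c!·(1−ρ)²) = 0.130429·71.07934·0.3392/(720·0.43664)
= 0.01000

Final: 0.01000


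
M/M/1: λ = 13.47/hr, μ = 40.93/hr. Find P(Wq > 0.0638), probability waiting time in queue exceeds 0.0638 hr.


ρ = 13.47/40.93 = 0.3291
P(Wq > t) = ρ·e^{−(μ−λ)t} = 0.3291·e^{−1.7519}
= 0.3291·0.173436 = 0.057077

Final: 0.057077


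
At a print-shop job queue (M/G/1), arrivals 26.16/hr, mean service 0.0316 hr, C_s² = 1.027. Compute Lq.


ρ = λ·E[S] = 26.16·0.0316 = 0.8267
Lq = ρ²(1+C_s²)/(2(1−ρ)) = 0.6834·(1+1.027)/(2·0.1733)
= 0.6834·2.0270/0.3467 = 3.99544

Final: 3.99544


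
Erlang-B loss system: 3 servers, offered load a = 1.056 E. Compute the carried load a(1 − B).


B(3,1.056) = 0.069849 (Erlang-B)
Carried load = a(1 − B) = 1.056·(1 − 0.069849) = 1.056·0.930151 = 0.9822 E

Final: 0.9822 Erlangs


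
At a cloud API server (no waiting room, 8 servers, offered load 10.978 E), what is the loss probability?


B(c,a) = (a^c/c!) / Σ_{k=0}^{c} a^k/k!
a^8/8! = 5231.970518
Σ terms (k=0..8): 1.00000 + 10.97800 + 60.25824 + 220.50499 + 605.17595 + 1328.72433 + 2431.12261 + 3812.69486 + 5231.97052 = 13702.429502
B = 5231.970518/13702.429502 = 0.381828

Final: 0.381828


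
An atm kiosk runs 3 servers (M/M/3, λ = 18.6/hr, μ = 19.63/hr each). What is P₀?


a = λ/μ = 18.6/19.63 = 0.9475; ρ = a/c = 0.3158
Σ_{k=0}^{2} a^k/k! (terms k=0..2) = 1.00000 + 0.94753 + 0.44891 = 2.39644
Tail: a^3/(3!(1−ρ)) = 0.85070/(6·0.6842) = 0.20724
P₀ = 1/(2.39644 + 0.20724) = 1/2.60367 = 0.384073

Final: 0.384073


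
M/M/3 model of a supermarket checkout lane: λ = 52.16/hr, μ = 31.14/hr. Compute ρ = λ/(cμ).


ρ = λ/(cμ) = 52.16/(3·31.14) = 52.16/93.42 = 0.5583

Final: 0.5583


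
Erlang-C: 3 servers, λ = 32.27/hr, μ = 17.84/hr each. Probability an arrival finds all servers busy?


a = λ/μ = 1.8089; ρ = a/3 = 0.6030
P₀ = 0.144316 (from M/M/c formula)
C(c,a) = [a^c/(c!(1−ρ))]·P₀ = [5.91851/(6·0.3970)]·0.144316
= 2.48438·0.144316 = 0.358537

Final: 0.358537


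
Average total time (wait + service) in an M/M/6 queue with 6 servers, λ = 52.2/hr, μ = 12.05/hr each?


a = 4.3320; ρ = 0.7220; P₀ = 0.011278
Lq = P₀·a^c·ρ/(c!(1−ρ)²) = 0.96702
Wq = Lq/λ = 0.96702/52.2 = 0.01853 hr
W = Wq + 1/μ = 0.01853 + 0.08299 = 0.10151 hr

Final: 0.10151 hr


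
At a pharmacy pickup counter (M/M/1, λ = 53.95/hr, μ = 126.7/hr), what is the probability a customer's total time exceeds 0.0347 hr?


W ~ Exponential(μ−λ) for M/M/1.
μ − λ = 126.7 − 53.95 = 72.7500
P(W > t) = e^{−(μ−λ)t} = e^{−2.5244} = 0.080104

Final: 0.080104


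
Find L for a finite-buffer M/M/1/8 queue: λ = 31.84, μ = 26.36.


ρ = 31.84/26.36 = 1.2079
L = ρ[1 − (K+1)ρ^K + Kρ^(K+1)] / [(1−ρ)(1−ρ^(K+1))]
Numerator: 1.2079·(1 − 9·4.531283 + 8·5.473295) = 4.837375
Denominator: (-0.2079)·(-4.473295) = 0.929957
L = 4.837375/0.929957 = 5.2017

Final: 5.2017


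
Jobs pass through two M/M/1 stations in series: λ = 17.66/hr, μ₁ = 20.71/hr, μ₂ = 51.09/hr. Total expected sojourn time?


Each node sees arrival rate λ = 17.66/hr (tandem ⇒ throughput preserved).
W₁ = 1/(μ₁−λ) = 1/(20.71−17.66) = 0.32787 hr
W₂ = 1/(μ₂−λ) = 1/(51.09−17.66) = 0.02991 hr
W_total = W₁ + W₂ = 0.32787 + 0.02991 = 0.35778 hr

Final: 0.35778 hr


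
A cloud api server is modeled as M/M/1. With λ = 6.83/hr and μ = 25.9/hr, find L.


ρ = λ/μ = 6.83/25.9 = 0.2637
L = ρ/(1−ρ) = 0.2637/(1 − 0.2637) = 0.2637/0.7363 = 0.3582

Final: 0.3582


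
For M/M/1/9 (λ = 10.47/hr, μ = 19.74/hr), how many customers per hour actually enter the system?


ρ = 0.5304; P_K = (1−ρ)ρ^9/(1−ρ^10) = 0.001563
λ_eff = λ(1 − P_K) = 10.47·(1 − 0.001563) = 10.47·0.998437 = 10.4536 /hr

Final: 10.4536 /hr


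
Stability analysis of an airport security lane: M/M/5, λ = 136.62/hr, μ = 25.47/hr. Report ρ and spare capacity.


Total capacity cμ = 5·25.47 = 127.35/hr
ρ = λ/(cμ) = 136.62/127.35 = 1.0728
Stable ⇔ ρ < 1: NO
Spare capacity = cμ − λ = 127.35 − 136.62 = -9.27/hr

Final: ρ = 1.0728; unstable; margin = -9.27/hr


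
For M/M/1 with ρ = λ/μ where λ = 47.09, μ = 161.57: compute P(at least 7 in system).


ρ = 47.09/161.57 = 0.2915
P(N ≥ n) = ρ^n = 0.2915^7 = 0.0001786

Final: 0.0001786


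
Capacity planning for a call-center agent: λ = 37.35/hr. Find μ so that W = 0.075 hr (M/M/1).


W = 1/(μ−λ) ⇒ μ − λ = 1/W = 1/0.075 = 13.3333
μ = λ + 1/W = 37.35 + 13.3333 = 50.6833 per hr

Final: 50.6833 /hr


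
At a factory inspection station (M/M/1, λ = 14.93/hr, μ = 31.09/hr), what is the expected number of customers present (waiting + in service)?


ρ = λ/μ = 14.93/31.09 = 0.4802
L = ρ/(1−ρ) = 0.4802/(1 − 0.4802) = 0.4802/0.5198 = 0.9239

Final: 0.9239


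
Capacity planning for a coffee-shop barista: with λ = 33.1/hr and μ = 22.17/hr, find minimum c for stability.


Stability requires cμ > λ ⇔ c > λ/μ.
λ/μ = 33.1/22.17 = 1.4930
Minimum integer c = ⌊1.4930⌋ + 1 = 2
Check: 2·22.17 = 44.34 > 33.1, while 1·22.17 = 22.17 ≤ 33.1

Final: 2 servers


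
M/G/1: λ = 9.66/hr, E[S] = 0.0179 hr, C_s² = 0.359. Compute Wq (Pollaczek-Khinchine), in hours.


ρ = λ·E[S] = 9.66·0.0179 = 0.1729
E[S²] = E[S]²(1+C_s²) = 0.0179²·(1+0.359) = 0.0004354
Wq = λ·E[S²]/(2(1−ρ)) = 9.66·0.0004354/(2·0.8271) = 0.002543 hr

Final: 0.002543 hr


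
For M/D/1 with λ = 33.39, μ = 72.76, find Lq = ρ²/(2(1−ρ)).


ρ = 33.39/72.76 = 0.4589
M/D/1: Lq = ρ²/(2(1−ρ)) = 0.2106/(2·0.5411) = 0.19460

Final: 0.19460


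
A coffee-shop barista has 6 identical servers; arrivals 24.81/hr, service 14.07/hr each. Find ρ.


ρ = λ/(cμ) = 24.81/(6·14.07) = 24.81/84.42 = 0.2939

Final: 0.2939


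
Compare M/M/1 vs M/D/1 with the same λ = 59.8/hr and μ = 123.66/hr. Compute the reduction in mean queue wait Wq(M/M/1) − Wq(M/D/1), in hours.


ρ = 59.8/123.66 = 0.4836
Wq(M/M/1) = ρ/(μ−λ) = 0.4836/63.86 = 0.007573 hr
Wq(M/D/1) = ρ/(2(μ−λ)) = 0.003786 hr
Savings = 0.007573 − 0.003786 = 0.003786 hr

Final: 0.003786 hr


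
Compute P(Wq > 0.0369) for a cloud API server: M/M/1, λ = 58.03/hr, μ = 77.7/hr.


ρ = 58.03/77.7 = 0.7468
P(Wq > t) = ρ·e^{−(μ−λ)t} = 0.7468·e^{−0.7258}
= 0.7468·0.483926 = 0.361419

Final: 0.361419


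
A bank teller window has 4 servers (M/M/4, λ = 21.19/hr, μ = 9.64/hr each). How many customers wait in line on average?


a = λ/μ = 2.1981; ρ = a/4 = 0.5495
P₀ = 0.104782
Lq = P₀·a^c·ρ / (c!·(1−ρ)²) = 0.104782·23.34617·0.5495/(24·0.20292)
= 0.27603

Final: 0.27603


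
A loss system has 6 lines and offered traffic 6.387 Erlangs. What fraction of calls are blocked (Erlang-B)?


B(c,a) = (a^c/c!) / Σ_{k=0}^{c} a^k/k!
a^6/6! = 94.286388
Σ terms (k=0..6): 1.00000 + 6.38700 + 20.39688 + 43.42497 + 69.33882 + 88.57340 + 94.28639 = 323.407460
B = 94.286388/323.407460 = 0.291541

Final: 0.291541


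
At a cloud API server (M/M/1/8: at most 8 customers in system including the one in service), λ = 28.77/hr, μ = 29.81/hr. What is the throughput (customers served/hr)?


ρ = 0.9651; P_K = (1−ρ)ρ^8/(1−ρ^9) = 0.095994
λ_eff = λ(1 − P_K) = 28.77·(1 − 0.095994) = 28.77·0.904006 = 26.0082 /hr

Final: 26.0082 /hr


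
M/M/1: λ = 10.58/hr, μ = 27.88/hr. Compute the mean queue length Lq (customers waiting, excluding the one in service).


ρ = 10.58/27.88 = 0.3795
Lq = ρ²/(1−ρ) = 0.1440/0.6205 = 0.2321

Final: 0.2321


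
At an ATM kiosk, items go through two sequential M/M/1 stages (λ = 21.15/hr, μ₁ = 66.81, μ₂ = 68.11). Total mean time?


Each node sees arrival rate λ = 21.15/hr (tandem ⇒ throughput preserved).
W₁ = 1/(μ₁−λ) = 1/(66.81−21.15) = 0.02190 hr
W₂ = 1/(μ₂−λ) = 1/(68.11−21.15) = 0.02129 hr
W_total = W₁ + W₂ = 0.02190 + 0.02129 = 0.04320 hr

Final: 0.04320 hr


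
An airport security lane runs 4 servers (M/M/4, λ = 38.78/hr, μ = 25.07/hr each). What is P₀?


a = λ/μ = 38.78/25.07 = 1.5469; ρ = a/c = 0.3867
Σ_{k=0}^{3} a^k/k! (terms k=0..3) = 1.00000 + 1.54687 + 1.19640 + 0.61689 = 4.36016
Tail: a^4/(4!(1−ρ)) = 5.72551/(24·0.6133) = 0.38899
P₀ = 1/(4.36016 + 0.38899) = 1/4.74916 = 0.210564

Final: 0.210564


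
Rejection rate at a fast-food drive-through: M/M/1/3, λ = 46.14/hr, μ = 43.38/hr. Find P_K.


ρ = λ/μ = 46.14/43.38 = 1.0636
P_K = (1−ρ)ρ^K/(1−ρ^(K+1)) = (-0.06362·1.203273)/(1 − 1.279830)
= -0.076557/-0.279830 = 0.273584

Final: 0.273584


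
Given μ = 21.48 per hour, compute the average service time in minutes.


Mean service time = 1/μ = 1/21.48 hour = 0.04655 hour
In minutes: 0.04655 × 60 = 2.7933 min

Final: 2.7933 min


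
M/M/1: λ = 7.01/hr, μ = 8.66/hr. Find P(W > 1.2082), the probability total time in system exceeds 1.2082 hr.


W ~ Exponential(μ−λ) for M/M/1.
μ − λ = 8.66 − 7.01 = 1.6500
P(W > t) = e^{−(μ−λ)t} = e^{−1.9935} = 0.136214

Final: 0.136214


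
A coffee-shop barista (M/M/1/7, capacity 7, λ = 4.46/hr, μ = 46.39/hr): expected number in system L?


ρ = 4.46/46.39 = 0.09614
L = ρ[1 − (K+1)ρ^K + Kρ^(K+1)] / [(1−ρ)(1−ρ^(K+1))]
Numerator: 0.09614·(1 − 8·0.00000007592 + 7·0.000000007299) = 0.096141
Denominator: (0.9039)·(1.000000) = 0.903859
L = 0.096141/0.903859 = 0.1064

Final: 0.1064


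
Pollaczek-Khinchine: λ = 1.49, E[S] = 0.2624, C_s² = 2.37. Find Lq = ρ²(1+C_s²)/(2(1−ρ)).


ρ = λ·E[S] = 1.49·0.2624 = 0.3910
Lq = ρ²(1+C_s²)/(2(1−ρ)) = 0.1529·(1+2.37)/(2·0.6090)
= 0.1529·3.3700/1.2180 = 0.42293

Final: 0.42293


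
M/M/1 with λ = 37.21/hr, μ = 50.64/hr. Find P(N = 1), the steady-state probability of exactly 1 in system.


ρ = 37.21/50.64 = 0.7348
P_n = (1−ρ)·ρ^n = (1 − 0.7348)·0.7348^1 = 0.2652·0.734795 = 0.194871

Final: 0.194871


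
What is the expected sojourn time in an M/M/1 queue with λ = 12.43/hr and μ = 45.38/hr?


W = 1/(μ−λ) = 1/(45.38 − 12.43) = 1/32.95 = 0.03035 hr

Final: 0.03035 hr


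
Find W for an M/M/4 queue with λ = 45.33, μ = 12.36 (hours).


a = 3.6675; ρ = 0.9169; P₀ = 0.009067
Lq = P₀·a^c·ρ/(c!(1−ρ)²) = 9.06776
Wq = Lq/λ = 9.06776/45.33 = 0.20004 hr
W = Wq + 1/μ = 0.20004 + 0.08091 = 0.28094 hr

Final: 0.28094 hr


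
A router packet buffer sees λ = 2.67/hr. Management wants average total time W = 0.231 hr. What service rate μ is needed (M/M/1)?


W = 1/(μ−λ) ⇒ μ − λ = 1/W = 1/0.231 = 4.3290
μ = λ + 1/W = 2.67 + 4.3290 = 6.9990 per hr

Final: 6.9990 /hr


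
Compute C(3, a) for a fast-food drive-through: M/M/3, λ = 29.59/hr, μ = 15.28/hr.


a = λ/μ = 1.9365; ρ = a/3 = 0.6455
P₀ = 0.121567 (from M/M/c formula)
C(c,a) = [a^c/(c!(1−ρ))]·P₀ = [7.26214/(6·0.3545)]·0.121567
= 3.41432·0.121567 = 0.415070

Final: 0.415070


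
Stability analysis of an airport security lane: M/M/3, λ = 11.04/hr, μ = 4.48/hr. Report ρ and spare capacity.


Total capacity cμ = 3·4.48 = 13.44/hr
ρ = λ/(cμ) = 11.04/13.44 = 0.8214
Stable ⇔ ρ < 1: YES
Spare capacity = cμ − λ = 13.44 − 11.04 = 2.40/hr

Final: ρ = 0.8214; stable; margin = 2.40/hr


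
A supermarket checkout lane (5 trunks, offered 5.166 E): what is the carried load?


B(5,5.166) = 0.298189 (Erlang-B)
Carried load = a(1 − B) = 5.166·(1 − 0.298189) = 5.166·0.701811 = 3.6256 E

Final: 3.6256 Erlangs


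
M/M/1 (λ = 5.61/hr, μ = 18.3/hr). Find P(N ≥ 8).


ρ = 5.61/18.3 = 0.3066
P(N ≥ n) = ρ^n = 0.3066^8 = 0.00007800

Final: 0.00007800


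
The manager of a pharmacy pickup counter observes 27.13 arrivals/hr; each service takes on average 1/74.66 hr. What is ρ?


ρ = λ/μ = 27.13/74.66 = 0.3634

Final: 0.3634


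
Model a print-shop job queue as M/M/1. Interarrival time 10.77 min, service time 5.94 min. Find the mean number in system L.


λ = 60/10.77 = 5.5710 /hr
μ = 60/5.94 = 10.1010 /hr
ρ = λ/μ = 5.5710/10.1010 = 0.5515
L = ρ/(1−ρ) = 0.5515/0.4485 = 1.2298

Final: 1.2298


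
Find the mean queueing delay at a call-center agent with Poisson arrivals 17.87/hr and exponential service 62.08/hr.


ρ = 17.87/62.08 = 0.2879
Wq = ρ/(μ−λ) = 0.2879/(62.08 − 17.87) = 0.2879/44.21 = 0.006511 hr

Final: 0.006511 hr


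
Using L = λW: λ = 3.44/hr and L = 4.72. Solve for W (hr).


W = L/λ = 4.72/3.44 = 1.3721 hr

Final: 1.3721 hr


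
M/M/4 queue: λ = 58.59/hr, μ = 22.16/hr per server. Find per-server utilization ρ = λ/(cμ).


ρ = λ/(cμ) = 58.59/(4·22.16) = 58.59/88.64 = 0.6610

Final: 0.6610


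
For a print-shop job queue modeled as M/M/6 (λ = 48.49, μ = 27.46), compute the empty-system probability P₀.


a = λ/μ = 48.49/27.46 = 1.7658; ρ = a/c = 0.2943
Σ_{k=0}^{5} a^k/k! (terms k=0..5) = 1.00000 + 1.76584 + 1.55910 + 0.91771 + 0.40513 + 0.14308 = 5.79086
Tail: a^6/(6!(1−ρ)) = 30.31865/(720·0.7057) = 0.05967
P₀ = 1/(5.79086 + 0.05967) = 1/5.85053 = 0.170925

Final: 0.170925


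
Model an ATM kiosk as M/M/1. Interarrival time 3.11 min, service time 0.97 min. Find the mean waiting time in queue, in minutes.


λ = 60/3.11 = 19.2926 /hr
μ = 60/0.97 = 61.8557 /hr
ρ = λ/μ = 19.2926/61.8557 = 0.3119
Wq = ρ/(μ−λ) = 0.3119/(61.8557−19.2926) = 0.007328 hr
In minutes: 0.007328·60 = 0.4397 min

Final: 0.4397 min


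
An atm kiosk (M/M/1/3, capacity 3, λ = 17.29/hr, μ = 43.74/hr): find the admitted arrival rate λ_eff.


ρ = 0.3953; P_K = (1−ρ)ρ^3/(1−ρ^4) = 0.038285
λ_eff = λ(1 − P_K) = 17.29·(1 − 0.038285) = 17.29·0.961715 = 16.6280 /hr

Final: 16.6280 /hr


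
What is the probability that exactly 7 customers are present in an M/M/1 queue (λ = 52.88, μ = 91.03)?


ρ = 52.88/91.03 = 0.5809
P_n = (1−ρ)·ρ^n = (1 − 0.5809)·0.5809^7 = 0.4191·0.022323 = 0.009355

Final: 0.009355


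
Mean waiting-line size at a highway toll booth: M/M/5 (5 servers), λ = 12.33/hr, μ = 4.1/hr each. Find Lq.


a = λ/μ = 3.0073; ρ = a/5 = 0.6015
P₀ = 0.046267
Lq = P₀·a^c·ρ / (c!·(1−ρ)²) = 0.046267·245.97791·0.6015/(120·0.15883)
= 0.35914

Final: 0.35914


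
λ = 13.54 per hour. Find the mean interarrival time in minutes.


Mean interarrival time = 1/λ = 1/13.54 hour = 0.07386 hour
In minutes: 0.07386 × 60 = 4.4313 min

Final: 4.4313 min


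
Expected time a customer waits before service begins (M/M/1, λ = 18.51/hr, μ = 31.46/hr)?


ρ = 18.51/31.46 = 0.5884
Wq = ρ/(μ−λ) = 0.5884/(31.46 − 18.51) = 0.5884/12.95 = 0.04543 hr

Final: 0.04543 hr


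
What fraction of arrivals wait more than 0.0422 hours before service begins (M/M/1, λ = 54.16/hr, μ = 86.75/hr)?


ρ = 54.16/86.75 = 0.6243
P(Wq > t) = ρ·e^{−(μ−λ)t} = 0.6243·e^{−1.3753}
= 0.6243·0.252764 = 0.157806

Final: 0.157806


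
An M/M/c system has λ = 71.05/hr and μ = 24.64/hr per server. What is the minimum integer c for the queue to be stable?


Stability requires cμ > λ ⇔ c > λ/μ.
λ/μ = 71.05/24.64 = 2.8835
Minimum integer c = ⌊2.8835⌋ + 1 = 3
Check: 3·24.64 = 73.92 > 71.05, while 2·24.64 = 49.28 ≤ 71.05

Final: 3 servers


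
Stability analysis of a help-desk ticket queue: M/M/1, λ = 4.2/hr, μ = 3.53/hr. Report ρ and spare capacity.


Total capacity cμ = 1·3.53 = 3.53/hr
ρ = λ/(cμ) = 4.2/3.53 = 1.1898
Stable ⇔ ρ < 1: NO
Spare capacity = cμ − λ = 3.53 − 4.2 = -0.67/hr

Final: ρ = 1.1898; unstable; margin = -0.67/hr


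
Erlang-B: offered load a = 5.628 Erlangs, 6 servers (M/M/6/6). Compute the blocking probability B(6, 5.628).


B(c,a) = (a^c/c!) / Σ_{k=0}^{c} a^k/k!
a^6/6! = 44.135905
Σ terms (k=0..6): 1.00000 + 5.62800 + 15.83719 + 29.71057 + 41.80278 + 47.05320 + 44.13590 = 185.167648
B = 44.135905/185.167648 = 0.238356

Final: 0.238356


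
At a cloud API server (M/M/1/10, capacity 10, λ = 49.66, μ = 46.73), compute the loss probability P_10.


ρ = λ/μ = 49.66/46.73 = 1.0627
P_K = (1−ρ)ρ^K/(1−ρ^(K+1)) = (-0.06270·1.837001)/(1 − 1.952182)
= -0.115181/-0.952182 = 0.120965

Final: 0.120965


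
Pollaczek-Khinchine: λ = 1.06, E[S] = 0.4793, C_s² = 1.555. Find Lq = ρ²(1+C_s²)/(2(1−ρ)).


ρ = λ·E[S] = 1.06·0.4793 = 0.5081
Lq = ρ²(1+C_s²)/(2(1−ρ)) = 0.2581·(1+1.555)/(2·0.4919)
= 0.2581·2.5550/0.9839 = 0.67031

Final: 0.67031


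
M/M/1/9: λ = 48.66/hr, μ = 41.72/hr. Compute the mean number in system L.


ρ = 48.66/41.72 = 1.1663
L = ρ[1 − (K+1)ρ^K + Kρ^(K+1)] / [(1−ρ)(1−ρ^(K+1))]
Numerator: 1.1663·(1 − 10·3.994388 + 9·4.658843) = 3.482368
Denominator: (-0.1663)·(-3.658843) = 0.608638
L = 3.482368/0.608638 = 5.7216

Final: 5.7216


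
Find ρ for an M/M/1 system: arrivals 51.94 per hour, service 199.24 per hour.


ρ = λ/μ = 51.94/199.24 = 0.2607

Final: 0.2607


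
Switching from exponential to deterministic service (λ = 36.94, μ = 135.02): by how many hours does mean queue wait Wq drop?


ρ = 36.94/135.02 = 0.2736
Wq(M/M/1) = ρ/(μ−λ) = 0.2736/98.08 = 0.002789 hr
Wq(M/D/1) = ρ/(2(μ−λ)) = 0.001395 hr
Savings = 0.002789 − 0.001395 = 0.001395 hr

Final: 0.001395 hr


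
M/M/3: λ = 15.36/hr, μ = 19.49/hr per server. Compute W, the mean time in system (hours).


a = 0.7881; ρ = 0.2627; P₀ = 0.452634
Lq = P₀·a^c·ρ/(c!(1−ρ)²) = 0.01784
Wq = Lq/λ = 0.01784/15.36 = 0.001162 hr
W = Wq + 1/μ = 0.001162 + 0.05131 = 0.05247 hr

Final: 0.05247 hr


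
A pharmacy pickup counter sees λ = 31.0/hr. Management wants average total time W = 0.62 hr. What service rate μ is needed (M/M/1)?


W = 1/(μ−λ) ⇒ μ − λ = 1/W = 1/0.62 = 1.6129
μ = λ + 1/W = 31.0 + 1.6129 = 32.6129 per hr

Final: 32.6129 /hr


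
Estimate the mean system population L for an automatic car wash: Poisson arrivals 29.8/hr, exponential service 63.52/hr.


ρ = λ/μ = 29.8/63.52 = 0.4691
L = ρ/(1−ρ) = 0.4691/(1 − 0.4691) = 0.4691/0.5309 = 0.8837

Final: 0.8837


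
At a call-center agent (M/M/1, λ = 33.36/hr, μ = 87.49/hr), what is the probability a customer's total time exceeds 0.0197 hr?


W ~ Exponential(μ−λ) for M/M/1.
μ − λ = 87.49 − 33.36 = 54.1300
P(W > t) = e^{−(μ−λ)t} = e^{−1.0664} = 0.344259

Final: 0.344259


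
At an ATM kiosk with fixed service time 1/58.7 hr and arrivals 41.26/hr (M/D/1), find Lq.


ρ = 41.26/58.7 = 0.7029
M/D/1: Lq = ρ²/(2(1−ρ)) = 0.4941/(2·0.2971) = 0.83146

Final: 0.83146


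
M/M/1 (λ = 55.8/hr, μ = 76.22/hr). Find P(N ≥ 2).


ρ = 55.8/76.22 = 0.7321
P(N ≥ n) = ρ^n = 0.7321^2 = 0.535958

Final: 0.535958


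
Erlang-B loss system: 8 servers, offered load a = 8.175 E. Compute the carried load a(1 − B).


B(8,8.175) = 0.245229 (Erlang-B)
Carried load = a(1 − B) = 8.175·(1 − 0.245229) = 8.175·0.754771 = 6.1702 E

Final: 6.1702 Erlangs


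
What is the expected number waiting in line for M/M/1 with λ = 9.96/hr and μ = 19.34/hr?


ρ = 9.96/19.34 = 0.5150
Lq = ρ²/(1−ρ) = 0.2652/0.4850 = 0.5468

Final: 0.5468


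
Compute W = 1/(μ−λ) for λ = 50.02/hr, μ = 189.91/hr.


W = 1/(μ−λ) = 1/(189.91 − 50.02) = 1/139.89 = 0.007148 hr

Final: 0.007148 hr


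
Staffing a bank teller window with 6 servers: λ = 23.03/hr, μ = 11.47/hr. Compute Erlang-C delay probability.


a = λ/μ = 2.0078; ρ = a/6 = 0.3346
P₀ = 0.134074 (from M/M/c formula)
C(c,a) = [a^c/(c!(1−ρ))]·P₀ = [65.52139/(720·0.6654)]·0.134074
= 0.13677·0.134074 = 0.018337

Final: 0.018337


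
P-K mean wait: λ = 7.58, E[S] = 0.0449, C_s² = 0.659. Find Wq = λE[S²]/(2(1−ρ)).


ρ = λ·E[S] = 7.58·0.0449 = 0.3403
E[S²] = E[S]²(1+C_s²) = 0.0449²·(1+0.659) = 0.003345
Wq = λ·E[S²]/(2(1−ρ)) = 7.58·0.003345/(2·0.6597) = 0.01922 hr

Final: 0.01922 hr


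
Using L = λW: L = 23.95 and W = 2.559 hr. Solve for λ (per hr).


λ = L/W = 23.95/2.559 = 9.3591 /hr

Final: 9.3591 /hr


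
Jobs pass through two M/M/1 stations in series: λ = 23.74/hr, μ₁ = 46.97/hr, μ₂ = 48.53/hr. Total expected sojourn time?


Each node sees arrival rate λ = 23.74/hr (tandem ⇒ throughput preserved).
W₁ = 1/(μ₁−λ) = 1/(46.97−23.74) = 0.04305 hr
W₂ = 1/(μ₂−λ) = 1/(48.53−23.74) = 0.04034 hr
W_total = W₁ + W₂ = 0.04305 + 0.04034 = 0.08339 hr

Final: 0.08339 hr
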